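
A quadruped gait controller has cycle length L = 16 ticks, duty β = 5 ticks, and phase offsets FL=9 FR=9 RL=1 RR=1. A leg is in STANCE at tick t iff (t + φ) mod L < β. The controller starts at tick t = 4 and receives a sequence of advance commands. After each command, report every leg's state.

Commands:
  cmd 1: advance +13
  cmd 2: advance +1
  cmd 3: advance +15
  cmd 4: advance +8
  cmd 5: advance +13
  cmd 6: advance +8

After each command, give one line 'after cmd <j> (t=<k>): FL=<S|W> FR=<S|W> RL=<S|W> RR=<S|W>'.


after cmd 1 (t=17): FL=W FR=W RL=S RR=S
after cmd 2 (t=18): FL=W FR=W RL=S RR=S
after cmd 3 (t=33): FL=W FR=W RL=S RR=S
after cmd 4 (t=41): FL=S FR=S RL=W RR=W
after cmd 5 (t=54): FL=W FR=W RL=W RR=W
after cmd 6 (t=62): FL=W FR=W RL=W RR=W

start t=4: FL=W FR=W RL=W RR=W
cmd 1: advance +13 → t=17, phase=(10,10,2,2) → FL=W FR=W RL=S RR=S
cmd 2: advance +1 → t=18, phase=(11,11,3,3) → FL=W FR=W RL=S RR=S
cmd 3: advance +15 → t=33, phase=(10,10,2,2) → FL=W FR=W RL=S RR=S
cmd 4: advance +8 → t=41, phase=(2,2,10,10) → FL=S FR=S RL=W RR=W
cmd 5: advance +13 → t=54, phase=(15,15,7,7) → FL=W FR=W RL=W RR=W
cmd 6: advance +8 → t=62, phase=(7,7,15,15) → FL=W FR=W RL=W RR=W


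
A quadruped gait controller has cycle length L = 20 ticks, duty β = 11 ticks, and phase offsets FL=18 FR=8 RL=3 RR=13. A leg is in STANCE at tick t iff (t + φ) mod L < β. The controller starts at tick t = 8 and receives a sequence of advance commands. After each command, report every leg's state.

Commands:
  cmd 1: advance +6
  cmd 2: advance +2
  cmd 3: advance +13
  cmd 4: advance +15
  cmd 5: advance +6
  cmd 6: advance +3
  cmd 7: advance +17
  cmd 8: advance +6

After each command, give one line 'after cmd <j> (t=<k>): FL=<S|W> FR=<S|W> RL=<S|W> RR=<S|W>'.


start t=8: FL=S FR=W RL=W RR=S
cmd 1: advance +6 → t=14, phase=(12,2,17,7) → FL=W FR=S RL=W RR=S
cmd 2: advance +2 → t=16, phase=(14,4,19,9) → FL=W FR=S RL=W RR=S
cmd 3: advance +13 → t=29, phase=(7,17,12,2) → FL=S FR=W RL=W RR=S
cmd 4: advance +15 → t=44, phase=(2,12,7,17) → FL=S FR=W RL=S RR=W
cmd 5: advance +6 → t=50, phase=(8,18,13,3) → FL=S FR=W RL=W RR=S
cmd 6: advance +3 → t=53, phase=(11,1,16,6) → FL=W FR=S RL=W RR=S
cmd 7: advance +17 → t=70, phase=(8,18,13,3) → FL=S FR=W RL=W RR=S
cmd 8: advance +6 → t=76, phase=(14,4,19,9) → FL=W FR=S RL=W RR=S

after cmd 1 (t=14): FL=W FR=S RL=W RR=S
after cmd 2 (t=16): FL=W FR=S RL=W RR=S
after cmd 3 (t=29): FL=S FR=W RL=W RR=S
after cmd 4 (t=44): FL=S FR=W RL=S RR=W
after cmd 5 (t=50): FL=S FR=W RL=W RR=S
after cmd 6 (t=53): FL=W FR=S RL=W RR=S
after cmd 7 (t=70): FL=S FR=W RL=W RR=S
after cmd 8 (t=76): FL=W FR=S RL=W RR=S


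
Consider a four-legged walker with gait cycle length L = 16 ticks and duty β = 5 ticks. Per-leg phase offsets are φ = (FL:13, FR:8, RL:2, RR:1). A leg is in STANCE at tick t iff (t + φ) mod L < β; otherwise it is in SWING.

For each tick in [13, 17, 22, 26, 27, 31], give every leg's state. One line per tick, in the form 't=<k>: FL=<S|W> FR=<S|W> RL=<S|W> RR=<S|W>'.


t=13: FL=W FR=W RL=W RR=W
t=17: FL=W FR=W RL=S RR=S
t=22: FL=S FR=W RL=W RR=W
t=26: FL=W FR=S RL=W RR=W
t=27: FL=W FR=S RL=W RR=W
t=31: FL=W FR=W RL=S RR=S

t=13: phase=(10,5,15,14) vs β=5 → FL=W FR=W RL=W RR=W
t=17: phase=(14,9,3,2) vs β=5 → FL=W FR=W RL=S RR=S
t=22: phase=(3,14,8,7) vs β=5 → FL=S FR=W RL=W RR=W
t=26: phase=(7,2,12,11) vs β=5 → FL=W FR=S RL=W RR=W
t=27: phase=(8,3,13,12) vs β=5 → FL=W FR=S RL=W RR=W
t=31: phase=(12,7,1,0) vs β=5 → FL=W FR=W RL=S RR=S


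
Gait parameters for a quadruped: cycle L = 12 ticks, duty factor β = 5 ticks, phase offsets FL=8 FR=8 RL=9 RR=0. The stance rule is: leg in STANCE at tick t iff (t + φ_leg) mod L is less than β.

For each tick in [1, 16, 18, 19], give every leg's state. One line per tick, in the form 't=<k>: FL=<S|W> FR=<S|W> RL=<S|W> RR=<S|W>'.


t=1: phase=(9,9,10,1) vs β=5 → FL=W FR=W RL=W RR=S
t=16: phase=(0,0,1,4) vs β=5 → FL=S FR=S RL=S RR=S
t=18: phase=(2,2,3,6) vs β=5 → FL=S FR=S RL=S RR=W
t=19: phase=(3,3,4,7) vs β=5 → FL=S FR=S RL=S RR=W

t=1: FL=W FR=W RL=W RR=S
t=16: FL=S FR=S RL=S RR=S
t=18: FL=S FR=S RL=S RR=W
t=19: FL=S FR=S RL=S RR=W


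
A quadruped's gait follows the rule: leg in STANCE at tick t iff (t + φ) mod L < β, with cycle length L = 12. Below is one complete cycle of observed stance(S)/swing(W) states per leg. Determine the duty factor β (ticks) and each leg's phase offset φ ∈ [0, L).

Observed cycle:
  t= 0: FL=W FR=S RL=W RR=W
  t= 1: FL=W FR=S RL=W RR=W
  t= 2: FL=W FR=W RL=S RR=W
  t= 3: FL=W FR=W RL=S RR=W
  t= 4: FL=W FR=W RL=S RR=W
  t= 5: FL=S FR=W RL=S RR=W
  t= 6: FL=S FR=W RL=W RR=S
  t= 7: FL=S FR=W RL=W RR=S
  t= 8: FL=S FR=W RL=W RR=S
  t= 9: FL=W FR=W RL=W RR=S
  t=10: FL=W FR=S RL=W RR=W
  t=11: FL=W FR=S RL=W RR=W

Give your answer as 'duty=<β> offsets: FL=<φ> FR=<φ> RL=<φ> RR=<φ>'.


duty β = stance ticks per leg = 4
FL: stance ticks = 4; W→S at t=5 → φ=7
FR: stance ticks = 4; W→S at t=10 → φ=2
RL: stance ticks = 4; W→S at t=2 → φ=10
RR: stance ticks = 4; W→S at t=6 → φ=6

duty=4 offsets: FL=7 FR=2 RL=10 RR=6


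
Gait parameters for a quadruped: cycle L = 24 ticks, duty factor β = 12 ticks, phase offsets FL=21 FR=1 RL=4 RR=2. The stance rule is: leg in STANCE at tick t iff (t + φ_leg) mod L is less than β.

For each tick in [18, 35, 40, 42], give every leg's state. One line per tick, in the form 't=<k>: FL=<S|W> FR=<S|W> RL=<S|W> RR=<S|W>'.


t=18: phase=(15,19,22,20) vs β=12 → FL=W FR=W RL=W RR=W
t=35: phase=(8,12,15,13) vs β=12 → FL=S FR=W RL=W RR=W
t=40: phase=(13,17,20,18) vs β=12 → FL=W FR=W RL=W RR=W
t=42: phase=(15,19,22,20) vs β=12 → FL=W FR=W RL=W RR=W

t=18: FL=W FR=W RL=W RR=W
t=35: FL=S FR=W RL=W RR=W
t=40: FL=W FR=W RL=W RR=W
t=42: FL=W FR=W RL=W RR=W


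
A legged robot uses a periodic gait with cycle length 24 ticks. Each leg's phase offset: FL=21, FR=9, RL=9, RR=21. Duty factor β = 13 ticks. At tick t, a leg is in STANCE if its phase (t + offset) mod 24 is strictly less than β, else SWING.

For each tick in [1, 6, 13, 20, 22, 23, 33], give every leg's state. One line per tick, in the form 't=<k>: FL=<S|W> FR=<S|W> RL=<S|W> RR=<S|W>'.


t=1: phase=(22,10,10,22) vs β=13 → FL=W FR=S RL=S RR=W
t=6: phase=(3,15,15,3) vs β=13 → FL=S FR=W RL=W RR=S
t=13: phase=(10,22,22,10) vs β=13 → FL=S FR=W RL=W RR=S
t=20: phase=(17,5,5,17) vs β=13 → FL=W FR=S RL=S RR=W
t=22: phase=(19,7,7,19) vs β=13 → FL=W FR=S RL=S RR=W
t=23: phase=(20,8,8,20) vs β=13 → FL=W FR=S RL=S RR=W
t=33: phase=(6,18,18,6) vs β=13 → FL=S FR=W RL=W RR=S

t=1: FL=W FR=S RL=S RR=W
t=6: FL=S FR=W RL=W RR=S
t=13: FL=S FR=W RL=W RR=S
t=20: FL=W FR=S RL=S RR=W
t=22: FL=W FR=S RL=S RR=W
t=23: FL=W FR=S RL=S RR=W
t=33: FL=S FR=W RL=W RR=S


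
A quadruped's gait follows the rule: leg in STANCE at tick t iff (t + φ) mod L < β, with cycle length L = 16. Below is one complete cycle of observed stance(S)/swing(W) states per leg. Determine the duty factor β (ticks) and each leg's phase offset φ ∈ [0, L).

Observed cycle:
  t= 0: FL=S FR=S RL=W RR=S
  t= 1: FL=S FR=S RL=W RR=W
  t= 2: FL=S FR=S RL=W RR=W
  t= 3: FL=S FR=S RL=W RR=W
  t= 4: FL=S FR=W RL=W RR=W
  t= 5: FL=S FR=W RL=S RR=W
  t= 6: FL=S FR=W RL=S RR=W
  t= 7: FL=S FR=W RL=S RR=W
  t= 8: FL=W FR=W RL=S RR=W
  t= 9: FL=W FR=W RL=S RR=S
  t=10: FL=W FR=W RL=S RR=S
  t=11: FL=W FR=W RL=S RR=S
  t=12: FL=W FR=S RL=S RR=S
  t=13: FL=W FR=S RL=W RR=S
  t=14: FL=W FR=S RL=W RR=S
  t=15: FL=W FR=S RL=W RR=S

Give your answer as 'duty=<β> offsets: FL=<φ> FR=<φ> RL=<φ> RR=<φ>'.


duty β = stance ticks per leg = 8
FL: stance ticks = 8; W→S at t=0 → φ=0
FR: stance ticks = 8; W→S at t=12 → φ=4
RL: stance ticks = 8; W→S at t=5 → φ=11
RR: stance ticks = 8; W→S at t=9 → φ=7

duty=8 offsets: FL=0 FR=4 RL=11 RR=7


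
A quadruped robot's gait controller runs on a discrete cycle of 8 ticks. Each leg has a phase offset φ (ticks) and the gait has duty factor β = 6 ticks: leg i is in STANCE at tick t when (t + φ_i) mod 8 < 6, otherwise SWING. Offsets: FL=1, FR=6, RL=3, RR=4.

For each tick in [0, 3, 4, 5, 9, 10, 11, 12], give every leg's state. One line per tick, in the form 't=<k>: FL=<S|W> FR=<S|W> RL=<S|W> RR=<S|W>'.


t=0: phase=(1,6,3,4) vs β=6 → FL=S FR=W RL=S RR=S
t=3: phase=(4,1,6,7) vs β=6 → FL=S FR=S RL=W RR=W
t=4: phase=(5,2,7,0) vs β=6 → FL=S FR=S RL=W RR=S
t=5: phase=(6,3,0,1) vs β=6 → FL=W FR=S RL=S RR=S
t=9: phase=(2,7,4,5) vs β=6 → FL=S FR=W RL=S RR=S
t=10: phase=(3,0,5,6) vs β=6 → FL=S FR=S RL=S RR=W
t=11: phase=(4,1,6,7) vs β=6 → FL=S FR=S RL=W RR=W
t=12: phase=(5,2,7,0) vs β=6 → FL=S FR=S RL=W RR=S

t=0: FL=S FR=W RL=S RR=S
t=3: FL=S FR=S RL=W RR=W
t=4: FL=S FR=S RL=W RR=S
t=5: FL=W FR=S RL=S RR=S
t=9: FL=S FR=W RL=S RR=S
t=10: FL=S FR=S RL=S RR=W
t=11: FL=S FR=S RL=W RR=W
t=12: FL=S FR=S RL=W RR=S


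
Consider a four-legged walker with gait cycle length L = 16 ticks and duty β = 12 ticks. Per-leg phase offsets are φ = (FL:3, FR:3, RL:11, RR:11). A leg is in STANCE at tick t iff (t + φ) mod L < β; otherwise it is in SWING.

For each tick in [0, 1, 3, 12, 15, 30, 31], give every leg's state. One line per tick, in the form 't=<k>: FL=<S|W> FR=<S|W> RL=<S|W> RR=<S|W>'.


t=0: phase=(3,3,11,11) vs β=12 → FL=S FR=S RL=S RR=S
t=1: phase=(4,4,12,12) vs β=12 → FL=S FR=S RL=W RR=W
t=3: phase=(6,6,14,14) vs β=12 → FL=S FR=S RL=W RR=W
t=12: phase=(15,15,7,7) vs β=12 → FL=W FR=W RL=S RR=S
t=15: phase=(2,2,10,10) vs β=12 → FL=S FR=S RL=S RR=S
t=30: phase=(1,1,9,9) vs β=12 → FL=S FR=S RL=S RR=S
t=31: phase=(2,2,10,10) vs β=12 → FL=S FR=S RL=S RR=S

t=0: FL=S FR=S RL=S RR=S
t=1: FL=S FR=S RL=W RR=W
t=3: FL=S FR=S RL=W RR=W
t=12: FL=W FR=W RL=S RR=S
t=15: FL=S FR=S RL=S RR=S
t=30: FL=S FR=S RL=S RR=S
t=31: FL=S FR=S RL=S RR=S


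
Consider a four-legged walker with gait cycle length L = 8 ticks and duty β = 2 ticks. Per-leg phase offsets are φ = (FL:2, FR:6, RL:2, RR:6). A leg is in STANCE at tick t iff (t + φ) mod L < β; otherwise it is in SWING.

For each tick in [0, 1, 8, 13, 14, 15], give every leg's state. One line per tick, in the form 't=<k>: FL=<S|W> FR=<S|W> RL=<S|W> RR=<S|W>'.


t=0: phase=(2,6,2,6) vs β=2 → FL=W FR=W RL=W RR=W
t=1: phase=(3,7,3,7) vs β=2 → FL=W FR=W RL=W RR=W
t=8: phase=(2,6,2,6) vs β=2 → FL=W FR=W RL=W RR=W
t=13: phase=(7,3,7,3) vs β=2 → FL=W FR=W RL=W RR=W
t=14: phase=(0,4,0,4) vs β=2 → FL=S FR=W RL=S RR=W
t=15: phase=(1,5,1,5) vs β=2 → FL=S FR=W RL=S RR=W

t=0: FL=W FR=W RL=W RR=W
t=1: FL=W FR=W RL=W RR=W
t=8: FL=W FR=W RL=W RR=W
t=13: FL=W FR=W RL=W RR=W
t=14: FL=S FR=W RL=S RR=W
t=15: FL=S FR=W RL=S RR=W


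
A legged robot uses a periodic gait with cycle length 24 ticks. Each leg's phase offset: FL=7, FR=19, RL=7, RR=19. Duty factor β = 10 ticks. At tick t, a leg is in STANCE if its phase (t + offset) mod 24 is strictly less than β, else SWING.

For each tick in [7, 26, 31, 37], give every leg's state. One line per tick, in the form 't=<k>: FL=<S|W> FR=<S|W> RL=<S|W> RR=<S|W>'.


t=7: FL=W FR=S RL=W RR=S
t=26: FL=S FR=W RL=S RR=W
t=31: FL=W FR=S RL=W RR=S
t=37: FL=W FR=S RL=W RR=S

t=7: phase=(14,2,14,2) vs β=10 → FL=W FR=S RL=W RR=S
t=26: phase=(9,21,9,21) vs β=10 → FL=S FR=W RL=S RR=W
t=31: phase=(14,2,14,2) vs β=10 → FL=W FR=S RL=W RR=S
t=37: phase=(20,8,20,8) vs β=10 → FL=W FR=S RL=W RR=S


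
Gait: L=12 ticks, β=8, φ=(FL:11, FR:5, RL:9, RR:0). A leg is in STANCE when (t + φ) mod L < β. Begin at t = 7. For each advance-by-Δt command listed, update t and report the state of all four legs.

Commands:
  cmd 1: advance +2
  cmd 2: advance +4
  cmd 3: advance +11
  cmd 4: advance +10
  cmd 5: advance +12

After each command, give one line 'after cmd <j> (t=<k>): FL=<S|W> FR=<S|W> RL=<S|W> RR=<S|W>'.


start t=7: FL=S FR=S RL=S RR=S
cmd 1: advance +2 → t=9, phase=(8,2,6,9) → FL=W FR=S RL=S RR=W
cmd 2: advance +4 → t=13, phase=(0,6,10,1) → FL=S FR=S RL=W RR=S
cmd 3: advance +11 → t=24, phase=(11,5,9,0) → FL=W FR=S RL=W RR=S
cmd 4: advance +10 → t=34, phase=(9,3,7,10) → FL=W FR=S RL=S RR=W
cmd 5: advance +12 → t=46, phase=(9,3,7,10) → FL=W FR=S RL=S RR=W

after cmd 1 (t=9): FL=W FR=S RL=S RR=W
after cmd 2 (t=13): FL=S FR=S RL=W RR=S
after cmd 3 (t=24): FL=W FR=S RL=W RR=S
after cmd 4 (t=34): FL=W FR=S RL=S RR=W
after cmd 5 (t=46): FL=W FR=S RL=S RR=W


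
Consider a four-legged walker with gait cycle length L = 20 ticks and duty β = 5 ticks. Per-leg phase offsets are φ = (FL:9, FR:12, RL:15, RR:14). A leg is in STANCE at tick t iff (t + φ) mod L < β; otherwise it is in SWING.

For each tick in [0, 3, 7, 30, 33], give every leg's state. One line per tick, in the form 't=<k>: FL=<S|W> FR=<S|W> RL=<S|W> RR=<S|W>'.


t=0: FL=W FR=W RL=W RR=W
t=3: FL=W FR=W RL=W RR=W
t=7: FL=W FR=W RL=S RR=S
t=30: FL=W FR=S RL=W RR=S
t=33: FL=S FR=W RL=W RR=W

t=0: phase=(9,12,15,14) vs β=5 → FL=W FR=W RL=W RR=W
t=3: phase=(12,15,18,17) vs β=5 → FL=W FR=W RL=W RR=W
t=7: phase=(16,19,2,1) vs β=5 → FL=W FR=W RL=S RR=S
t=30: phase=(19,2,5,4) vs β=5 → FL=W FR=S RL=W RR=S
t=33: phase=(2,5,8,7) vs β=5 → FL=S FR=W RL=W RR=W


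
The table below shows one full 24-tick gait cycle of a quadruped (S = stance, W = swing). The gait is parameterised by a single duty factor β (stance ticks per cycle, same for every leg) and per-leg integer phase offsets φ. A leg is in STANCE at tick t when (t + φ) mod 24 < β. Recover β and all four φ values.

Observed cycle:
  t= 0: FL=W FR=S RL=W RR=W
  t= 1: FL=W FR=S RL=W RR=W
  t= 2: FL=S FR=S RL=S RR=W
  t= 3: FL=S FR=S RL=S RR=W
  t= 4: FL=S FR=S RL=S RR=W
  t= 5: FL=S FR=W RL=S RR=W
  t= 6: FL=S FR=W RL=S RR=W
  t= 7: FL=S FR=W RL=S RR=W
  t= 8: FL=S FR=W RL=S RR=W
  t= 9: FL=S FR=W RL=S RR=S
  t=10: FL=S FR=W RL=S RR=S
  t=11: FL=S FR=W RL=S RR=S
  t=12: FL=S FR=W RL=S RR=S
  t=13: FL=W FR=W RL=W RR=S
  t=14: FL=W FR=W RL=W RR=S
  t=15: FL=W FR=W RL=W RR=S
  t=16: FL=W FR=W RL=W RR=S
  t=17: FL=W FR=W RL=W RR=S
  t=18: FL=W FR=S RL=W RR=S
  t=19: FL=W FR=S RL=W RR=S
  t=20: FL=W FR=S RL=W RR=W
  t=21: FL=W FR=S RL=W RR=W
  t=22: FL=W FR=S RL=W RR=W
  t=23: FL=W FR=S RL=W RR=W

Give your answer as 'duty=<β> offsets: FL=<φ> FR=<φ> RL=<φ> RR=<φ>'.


duty β = stance ticks per leg = 11
FL: stance ticks = 11; W→S at t=2 → φ=22
FR: stance ticks = 11; W→S at t=18 → φ=6
RL: stance ticks = 11; W→S at t=2 → φ=22
RR: stance ticks = 11; W→S at t=9 → φ=15

duty=11 offsets: FL=22 FR=6 RL=22 RR=15


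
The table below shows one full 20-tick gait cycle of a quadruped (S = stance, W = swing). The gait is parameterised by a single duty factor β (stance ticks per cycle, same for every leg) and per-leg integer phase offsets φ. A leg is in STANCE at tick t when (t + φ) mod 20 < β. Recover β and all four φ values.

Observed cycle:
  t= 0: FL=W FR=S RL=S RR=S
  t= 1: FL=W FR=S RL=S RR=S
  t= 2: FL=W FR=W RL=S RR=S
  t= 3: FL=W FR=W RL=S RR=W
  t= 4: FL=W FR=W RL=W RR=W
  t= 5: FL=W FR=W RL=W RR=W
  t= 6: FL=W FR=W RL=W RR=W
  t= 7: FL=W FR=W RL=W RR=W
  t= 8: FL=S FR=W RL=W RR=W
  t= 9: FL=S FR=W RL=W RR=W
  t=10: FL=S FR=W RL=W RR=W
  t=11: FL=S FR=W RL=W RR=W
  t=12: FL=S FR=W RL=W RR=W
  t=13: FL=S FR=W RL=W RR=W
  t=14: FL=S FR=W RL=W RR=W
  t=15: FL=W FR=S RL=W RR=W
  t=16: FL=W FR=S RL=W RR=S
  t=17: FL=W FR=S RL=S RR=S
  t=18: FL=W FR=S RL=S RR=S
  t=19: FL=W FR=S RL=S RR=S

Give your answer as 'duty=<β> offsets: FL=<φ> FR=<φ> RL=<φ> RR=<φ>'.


duty β = stance ticks per leg = 7
FL: stance ticks = 7; W→S at t=8 → φ=12
FR: stance ticks = 7; W→S at t=15 → φ=5
RL: stance ticks = 7; W→S at t=17 → φ=3
RR: stance ticks = 7; W→S at t=16 → φ=4

duty=7 offsets: FL=12 FR=5 RL=3 RR=4


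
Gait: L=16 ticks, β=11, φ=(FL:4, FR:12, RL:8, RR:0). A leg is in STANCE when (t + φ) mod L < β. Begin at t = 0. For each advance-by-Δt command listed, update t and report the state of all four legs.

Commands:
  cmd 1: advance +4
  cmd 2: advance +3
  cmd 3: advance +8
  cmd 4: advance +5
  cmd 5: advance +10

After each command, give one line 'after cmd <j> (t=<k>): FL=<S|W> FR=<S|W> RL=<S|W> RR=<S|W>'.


start t=0: FL=S FR=W RL=S RR=S
cmd 1: advance +4 → t=4, phase=(8,0,12,4) → FL=S FR=S RL=W RR=S
cmd 2: advance +3 → t=7, phase=(11,3,15,7) → FL=W FR=S RL=W RR=S
cmd 3: advance +8 → t=15, phase=(3,11,7,15) → FL=S FR=W RL=S RR=W
cmd 4: advance +5 → t=20, phase=(8,0,12,4) → FL=S FR=S RL=W RR=S
cmd 5: advance +10 → t=30, phase=(2,10,6,14) → FL=S FR=S RL=S RR=W

after cmd 1 (t=4): FL=S FR=S RL=W RR=S
after cmd 2 (t=7): FL=W FR=S RL=W RR=S
after cmd 3 (t=15): FL=S FR=W RL=S RR=W
after cmd 4 (t=20): FL=S FR=S RL=W RR=S
after cmd 5 (t=30): FL=S FR=S RL=S RR=W


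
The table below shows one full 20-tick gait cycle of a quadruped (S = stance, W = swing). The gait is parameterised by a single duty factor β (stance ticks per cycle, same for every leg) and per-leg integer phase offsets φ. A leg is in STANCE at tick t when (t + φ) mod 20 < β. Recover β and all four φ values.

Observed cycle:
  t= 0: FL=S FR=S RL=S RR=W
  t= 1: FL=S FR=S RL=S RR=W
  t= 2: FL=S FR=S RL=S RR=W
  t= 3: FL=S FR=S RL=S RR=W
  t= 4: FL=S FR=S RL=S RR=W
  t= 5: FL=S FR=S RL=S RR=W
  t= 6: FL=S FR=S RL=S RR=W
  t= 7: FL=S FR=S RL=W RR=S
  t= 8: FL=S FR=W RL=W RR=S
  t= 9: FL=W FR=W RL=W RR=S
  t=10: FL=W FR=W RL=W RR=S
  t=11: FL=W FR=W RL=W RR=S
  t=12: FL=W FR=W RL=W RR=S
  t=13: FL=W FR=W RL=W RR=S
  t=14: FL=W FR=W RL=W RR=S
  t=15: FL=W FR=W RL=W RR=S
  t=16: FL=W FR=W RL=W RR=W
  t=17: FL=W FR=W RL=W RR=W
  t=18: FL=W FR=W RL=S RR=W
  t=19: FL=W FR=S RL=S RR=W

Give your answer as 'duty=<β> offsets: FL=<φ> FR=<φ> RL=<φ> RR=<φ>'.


duty β = stance ticks per leg = 9
FL: stance ticks = 9; W→S at t=0 → φ=0
FR: stance ticks = 9; W→S at t=19 → φ=1
RL: stance ticks = 9; W→S at t=18 → φ=2
RR: stance ticks = 9; W→S at t=7 → φ=13

duty=9 offsets: FL=0 FR=1 RL=2 RR=13


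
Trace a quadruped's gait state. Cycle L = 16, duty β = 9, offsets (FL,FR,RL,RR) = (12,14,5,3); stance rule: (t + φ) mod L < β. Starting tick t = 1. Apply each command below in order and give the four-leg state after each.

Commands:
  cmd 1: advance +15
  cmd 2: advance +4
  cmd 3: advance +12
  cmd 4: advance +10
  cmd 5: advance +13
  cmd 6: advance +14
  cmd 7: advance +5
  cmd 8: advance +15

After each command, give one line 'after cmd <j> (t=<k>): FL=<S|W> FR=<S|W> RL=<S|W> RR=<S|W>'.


start t=1: FL=W FR=W RL=S RR=S
cmd 1: advance +15 → t=16, phase=(12,14,5,3) → FL=W FR=W RL=S RR=S
cmd 2: advance +4 → t=20, phase=(0,2,9,7) → FL=S FR=S RL=W RR=S
cmd 3: advance +12 → t=32, phase=(12,14,5,3) → FL=W FR=W RL=S RR=S
cmd 4: advance +10 → t=42, phase=(6,8,15,13) → FL=S FR=S RL=W RR=W
cmd 5: advance +13 → t=55, phase=(3,5,12,10) → FL=S FR=S RL=W RR=W
cmd 6: advance +14 → t=69, phase=(1,3,10,8) → FL=S FR=S RL=W RR=S
cmd 7: advance +5 → t=74, phase=(6,8,15,13) → FL=S FR=S RL=W RR=W
cmd 8: advance +15 → t=89, phase=(5,7,14,12) → FL=S FR=S RL=W RR=W

after cmd 1 (t=16): FL=W FR=W RL=S RR=S
after cmd 2 (t=20): FL=S FR=S RL=W RR=S
after cmd 3 (t=32): FL=W FR=W RL=S RR=S
after cmd 4 (t=42): FL=S FR=S RL=W RR=W
after cmd 5 (t=55): FL=S FR=S RL=W RR=W
after cmd 6 (t=69): FL=S FR=S RL=W RR=S
after cmd 7 (t=74): FL=S FR=S RL=W RR=W
after cmd 8 (t=89): FL=S FR=S RL=W RR=W


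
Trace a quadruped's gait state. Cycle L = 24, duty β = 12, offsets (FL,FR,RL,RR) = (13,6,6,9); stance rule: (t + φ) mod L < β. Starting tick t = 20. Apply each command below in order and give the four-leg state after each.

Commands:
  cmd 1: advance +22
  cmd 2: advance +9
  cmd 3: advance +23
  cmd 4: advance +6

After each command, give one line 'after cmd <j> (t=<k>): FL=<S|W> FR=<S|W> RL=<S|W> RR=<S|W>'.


start t=20: FL=S FR=S RL=S RR=S
cmd 1: advance +22 → t=42, phase=(7,0,0,3) → FL=S FR=S RL=S RR=S
cmd 2: advance +9 → t=51, phase=(16,9,9,12) → FL=W FR=S RL=S RR=W
cmd 3: advance +23 → t=74, phase=(15,8,8,11) → FL=W FR=S RL=S RR=S
cmd 4: advance +6 → t=80, phase=(21,14,14,17) → FL=W FR=W RL=W RR=W

after cmd 1 (t=42): FL=S FR=S RL=S RR=S
after cmd 2 (t=51): FL=W FR=S RL=S RR=W
after cmd 3 (t=74): FL=W FR=S RL=S RR=S
after cmd 4 (t=80): FL=W FR=W RL=W RR=W


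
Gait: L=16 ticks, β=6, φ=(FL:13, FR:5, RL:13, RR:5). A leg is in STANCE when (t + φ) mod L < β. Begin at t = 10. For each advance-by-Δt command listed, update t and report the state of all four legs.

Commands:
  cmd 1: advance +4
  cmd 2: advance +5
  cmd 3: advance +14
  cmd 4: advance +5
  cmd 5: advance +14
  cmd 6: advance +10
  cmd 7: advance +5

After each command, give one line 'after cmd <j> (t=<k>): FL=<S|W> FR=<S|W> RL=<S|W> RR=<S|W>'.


start t=10: FL=W FR=W RL=W RR=W
cmd 1: advance +4 → t=14, phase=(11,3,11,3) → FL=W FR=S RL=W RR=S
cmd 2: advance +5 → t=19, phase=(0,8,0,8) → FL=S FR=W RL=S RR=W
cmd 3: advance +14 → t=33, phase=(14,6,14,6) → FL=W FR=W RL=W RR=W
cmd 4: advance +5 → t=38, phase=(3,11,3,11) → FL=S FR=W RL=S RR=W
cmd 5: advance +14 → t=52, phase=(1,9,1,9) → FL=S FR=W RL=S RR=W
cmd 6: advance +10 → t=62, phase=(11,3,11,3) → FL=W FR=S RL=W RR=S
cmd 7: advance +5 → t=67, phase=(0,8,0,8) → FL=S FR=W RL=S RR=W

after cmd 1 (t=14): FL=W FR=S RL=W RR=S
after cmd 2 (t=19): FL=S FR=W RL=S RR=W
after cmd 3 (t=33): FL=W FR=W RL=W RR=W
after cmd 4 (t=38): FL=S FR=W RL=S RR=W
after cmd 5 (t=52): FL=S FR=W RL=S RR=W
after cmd 6 (t=62): FL=W FR=S RL=W RR=S
after cmd 7 (t=67): FL=S FR=W RL=S RR=W


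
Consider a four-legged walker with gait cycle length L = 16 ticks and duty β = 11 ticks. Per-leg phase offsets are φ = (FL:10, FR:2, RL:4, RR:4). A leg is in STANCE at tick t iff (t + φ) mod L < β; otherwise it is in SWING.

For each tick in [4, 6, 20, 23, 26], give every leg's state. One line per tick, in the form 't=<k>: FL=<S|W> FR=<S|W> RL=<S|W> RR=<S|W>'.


t=4: phase=(14,6,8,8) vs β=11 → FL=W FR=S RL=S RR=S
t=6: phase=(0,8,10,10) vs β=11 → FL=S FR=S RL=S RR=S
t=20: phase=(14,6,8,8) vs β=11 → FL=W FR=S RL=S RR=S
t=23: phase=(1,9,11,11) vs β=11 → FL=S FR=S RL=W RR=W
t=26: phase=(4,12,14,14) vs β=11 → FL=S FR=W RL=W RR=W

t=4: FL=W FR=S RL=S RR=S
t=6: FL=S FR=S RL=S RR=S
t=20: FL=W FR=S RL=S RR=S
t=23: FL=S FR=S RL=W RR=W
t=26: FL=S FR=W RL=W RR=W


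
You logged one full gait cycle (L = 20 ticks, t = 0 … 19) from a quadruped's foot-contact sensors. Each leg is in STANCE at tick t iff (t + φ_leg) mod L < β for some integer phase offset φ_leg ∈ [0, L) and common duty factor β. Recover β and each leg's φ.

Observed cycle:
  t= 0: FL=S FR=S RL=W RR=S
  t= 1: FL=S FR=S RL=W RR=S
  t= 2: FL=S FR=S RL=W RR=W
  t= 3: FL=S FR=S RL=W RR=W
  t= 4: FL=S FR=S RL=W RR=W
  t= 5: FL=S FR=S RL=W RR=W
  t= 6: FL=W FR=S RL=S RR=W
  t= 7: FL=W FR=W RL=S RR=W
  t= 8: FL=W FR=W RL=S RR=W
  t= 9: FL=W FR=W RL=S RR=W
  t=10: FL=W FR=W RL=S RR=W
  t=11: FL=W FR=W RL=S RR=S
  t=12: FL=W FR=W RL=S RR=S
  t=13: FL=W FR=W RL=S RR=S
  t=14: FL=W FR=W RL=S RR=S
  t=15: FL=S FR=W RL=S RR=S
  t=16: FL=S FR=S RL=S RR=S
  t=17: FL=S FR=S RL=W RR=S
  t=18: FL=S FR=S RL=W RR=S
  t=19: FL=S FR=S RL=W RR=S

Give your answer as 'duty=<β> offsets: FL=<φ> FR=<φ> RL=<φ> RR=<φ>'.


duty β = stance ticks per leg = 11
FL: stance ticks = 11; W→S at t=15 → φ=5
FR: stance ticks = 11; W→S at t=16 → φ=4
RL: stance ticks = 11; W→S at t=6 → φ=14
RR: stance ticks = 11; W→S at t=11 → φ=9

duty=11 offsets: FL=5 FR=4 RL=14 RR=9


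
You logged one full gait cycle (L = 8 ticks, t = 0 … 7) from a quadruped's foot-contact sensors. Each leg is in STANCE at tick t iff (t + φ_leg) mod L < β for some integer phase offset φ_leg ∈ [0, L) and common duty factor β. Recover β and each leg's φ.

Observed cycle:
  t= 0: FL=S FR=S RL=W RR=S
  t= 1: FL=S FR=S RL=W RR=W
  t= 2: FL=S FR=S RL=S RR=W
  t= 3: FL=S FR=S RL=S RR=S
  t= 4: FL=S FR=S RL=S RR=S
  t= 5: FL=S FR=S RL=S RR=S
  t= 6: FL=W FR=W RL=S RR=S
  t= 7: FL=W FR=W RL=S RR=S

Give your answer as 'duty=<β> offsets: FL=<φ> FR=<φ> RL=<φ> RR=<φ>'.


duty=6 offsets: FL=0 FR=0 RL=6 RR=5

duty β = stance ticks per leg = 6
FL: stance ticks = 6; W→S at t=0 → φ=0
FR: stance ticks = 6; W→S at t=0 → φ=0
RL: stance ticks = 6; W→S at t=2 → φ=6
RR: stance ticks = 6; W→S at t=3 → φ=5


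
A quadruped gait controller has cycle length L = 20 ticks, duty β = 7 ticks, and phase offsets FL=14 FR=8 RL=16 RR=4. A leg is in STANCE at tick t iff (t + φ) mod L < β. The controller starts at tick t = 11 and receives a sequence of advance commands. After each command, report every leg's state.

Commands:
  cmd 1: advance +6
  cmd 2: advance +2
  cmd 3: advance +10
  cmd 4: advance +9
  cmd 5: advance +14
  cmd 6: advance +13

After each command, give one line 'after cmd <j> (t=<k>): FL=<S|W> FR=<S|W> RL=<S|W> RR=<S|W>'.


start t=11: FL=S FR=W RL=W RR=W
cmd 1: advance +6 → t=17, phase=(11,5,13,1) → FL=W FR=S RL=W RR=S
cmd 2: advance +2 → t=19, phase=(13,7,15,3) → FL=W FR=W RL=W RR=S
cmd 3: advance +10 → t=29, phase=(3,17,5,13) → FL=S FR=W RL=S RR=W
cmd 4: advance +9 → t=38, phase=(12,6,14,2) → FL=W FR=S RL=W RR=S
cmd 5: advance +14 → t=52, phase=(6,0,8,16) → FL=S FR=S RL=W RR=W
cmd 6: advance +13 → t=65, phase=(19,13,1,9) → FL=W FR=W RL=S RR=W

after cmd 1 (t=17): FL=W FR=S RL=W RR=S
after cmd 2 (t=19): FL=W FR=W RL=W RR=S
after cmd 3 (t=29): FL=S FR=W RL=S RR=W
after cmd 4 (t=38): FL=W FR=S RL=W RR=S
after cmd 5 (t=52): FL=S FR=S RL=W RR=W
after cmd 6 (t=65): FL=W FR=W RL=S RR=W


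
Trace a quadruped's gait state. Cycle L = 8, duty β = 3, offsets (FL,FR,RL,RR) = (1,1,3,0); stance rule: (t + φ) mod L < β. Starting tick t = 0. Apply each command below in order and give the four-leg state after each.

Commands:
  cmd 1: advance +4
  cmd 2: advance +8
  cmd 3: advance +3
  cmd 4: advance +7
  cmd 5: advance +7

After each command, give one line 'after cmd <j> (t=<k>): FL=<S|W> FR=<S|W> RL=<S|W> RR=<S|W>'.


start t=0: FL=S FR=S RL=W RR=S
cmd 1: advance +4 → t=4, phase=(5,5,7,4) → FL=W FR=W RL=W RR=W
cmd 2: advance +8 → t=12, phase=(5,5,7,4) → FL=W FR=W RL=W RR=W
cmd 3: advance +3 → t=15, phase=(0,0,2,7) → FL=S FR=S RL=S RR=W
cmd 4: advance +7 → t=22, phase=(7,7,1,6) → FL=W FR=W RL=S RR=W
cmd 5: advance +7 → t=29, phase=(6,6,0,5) → FL=W FR=W RL=S RR=W

after cmd 1 (t=4): FL=W FR=W RL=W RR=W
after cmd 2 (t=12): FL=W FR=W RL=W RR=W
after cmd 3 (t=15): FL=S FR=S RL=S RR=W
after cmd 4 (t=22): FL=W FR=W RL=S RR=W
after cmd 5 (t=29): FL=W FR=W RL=S RR=W


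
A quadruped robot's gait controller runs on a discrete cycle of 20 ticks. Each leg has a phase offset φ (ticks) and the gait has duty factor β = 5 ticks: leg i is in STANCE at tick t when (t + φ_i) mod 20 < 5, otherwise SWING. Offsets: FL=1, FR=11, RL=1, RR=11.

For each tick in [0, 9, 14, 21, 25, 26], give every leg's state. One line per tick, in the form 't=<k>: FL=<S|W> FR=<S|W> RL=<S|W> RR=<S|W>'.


t=0: FL=S FR=W RL=S RR=W
t=9: FL=W FR=S RL=W RR=S
t=14: FL=W FR=W RL=W RR=W
t=21: FL=S FR=W RL=S RR=W
t=25: FL=W FR=W RL=W RR=W
t=26: FL=W FR=W RL=W RR=W

t=0: phase=(1,11,1,11) vs β=5 → FL=S FR=W RL=S RR=W
t=9: phase=(10,0,10,0) vs β=5 → FL=W FR=S RL=W RR=S
t=14: phase=(15,5,15,5) vs β=5 → FL=W FR=W RL=W RR=W
t=21: phase=(2,12,2,12) vs β=5 → FL=S FR=W RL=S RR=W
t=25: phase=(6,16,6,16) vs β=5 → FL=W FR=W RL=W RR=W
t=26: phase=(7,17,7,17) vs β=5 → FL=W FR=W RL=W RR=W


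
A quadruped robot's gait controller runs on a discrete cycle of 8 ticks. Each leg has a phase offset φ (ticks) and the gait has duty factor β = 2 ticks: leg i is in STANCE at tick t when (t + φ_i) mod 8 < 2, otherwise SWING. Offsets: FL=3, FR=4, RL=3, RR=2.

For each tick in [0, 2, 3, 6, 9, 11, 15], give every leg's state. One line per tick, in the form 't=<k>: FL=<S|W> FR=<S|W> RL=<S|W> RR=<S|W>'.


t=0: phase=(3,4,3,2) vs β=2 → FL=W FR=W RL=W RR=W
t=2: phase=(5,6,5,4) vs β=2 → FL=W FR=W RL=W RR=W
t=3: phase=(6,7,6,5) vs β=2 → FL=W FR=W RL=W RR=W
t=6: phase=(1,2,1,0) vs β=2 → FL=S FR=W RL=S RR=S
t=9: phase=(4,5,4,3) vs β=2 → FL=W FR=W RL=W RR=W
t=11: phase=(6,7,6,5) vs β=2 → FL=W FR=W RL=W RR=W
t=15: phase=(2,3,2,1) vs β=2 → FL=W FR=W RL=W RR=S

t=0: FL=W FR=W RL=W RR=W
t=2: FL=W FR=W RL=W RR=W
t=3: FL=W FR=W RL=W RR=W
t=6: FL=S FR=W RL=S RR=S
t=9: FL=W FR=W RL=W RR=W
t=11: FL=W FR=W RL=W RR=W
t=15: FL=W FR=W RL=W RR=S


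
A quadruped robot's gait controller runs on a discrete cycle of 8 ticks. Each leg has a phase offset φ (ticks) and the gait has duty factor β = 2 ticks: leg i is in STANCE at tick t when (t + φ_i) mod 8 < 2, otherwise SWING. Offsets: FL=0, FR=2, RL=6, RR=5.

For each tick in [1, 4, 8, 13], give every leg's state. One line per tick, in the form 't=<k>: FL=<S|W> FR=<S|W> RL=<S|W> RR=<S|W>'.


t=1: phase=(1,3,7,6) vs β=2 → FL=S FR=W RL=W RR=W
t=4: phase=(4,6,2,1) vs β=2 → FL=W FR=W RL=W RR=S
t=8: phase=(0,2,6,5) vs β=2 → FL=S FR=W RL=W RR=W
t=13: phase=(5,7,3,2) vs β=2 → FL=W FR=W RL=W RR=W

t=1: FL=S FR=W RL=W RR=W
t=4: FL=W FR=W RL=W RR=S
t=8: FL=S FR=W RL=W RR=W
t=13: FL=W FR=W RL=W RR=W


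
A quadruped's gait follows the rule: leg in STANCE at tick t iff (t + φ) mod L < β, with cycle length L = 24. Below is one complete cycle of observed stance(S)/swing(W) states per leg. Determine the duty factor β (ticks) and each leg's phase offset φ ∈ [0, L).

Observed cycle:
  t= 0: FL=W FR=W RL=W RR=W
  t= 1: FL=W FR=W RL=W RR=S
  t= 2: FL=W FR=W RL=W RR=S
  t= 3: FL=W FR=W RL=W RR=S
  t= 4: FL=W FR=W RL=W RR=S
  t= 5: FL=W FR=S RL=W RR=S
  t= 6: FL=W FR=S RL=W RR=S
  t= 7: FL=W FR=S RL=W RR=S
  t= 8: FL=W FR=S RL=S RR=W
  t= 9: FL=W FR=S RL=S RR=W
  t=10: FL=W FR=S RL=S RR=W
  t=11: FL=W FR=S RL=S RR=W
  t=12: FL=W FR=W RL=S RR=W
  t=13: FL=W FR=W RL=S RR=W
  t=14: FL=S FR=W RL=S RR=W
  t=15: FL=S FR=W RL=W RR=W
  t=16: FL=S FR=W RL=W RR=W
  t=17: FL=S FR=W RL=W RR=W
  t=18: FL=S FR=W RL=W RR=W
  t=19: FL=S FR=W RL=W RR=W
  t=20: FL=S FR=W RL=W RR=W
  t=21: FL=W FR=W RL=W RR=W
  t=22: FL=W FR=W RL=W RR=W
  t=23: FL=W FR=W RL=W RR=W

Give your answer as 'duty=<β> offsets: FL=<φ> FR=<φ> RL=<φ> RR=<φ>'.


duty β = stance ticks per leg = 7
FL: stance ticks = 7; W→S at t=14 → φ=10
FR: stance ticks = 7; W→S at t=5 → φ=19
RL: stance ticks = 7; W→S at t=8 → φ=16
RR: stance ticks = 7; W→S at t=1 → φ=23

duty=7 offsets: FL=10 FR=19 RL=16 RR=23


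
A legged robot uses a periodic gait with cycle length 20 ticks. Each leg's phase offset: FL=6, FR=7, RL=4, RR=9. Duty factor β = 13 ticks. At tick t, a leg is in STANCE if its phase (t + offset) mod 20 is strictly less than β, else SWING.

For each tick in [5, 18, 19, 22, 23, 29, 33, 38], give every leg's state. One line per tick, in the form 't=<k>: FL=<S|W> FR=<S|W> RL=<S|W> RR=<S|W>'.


t=5: phase=(11,12,9,14) vs β=13 → FL=S FR=S RL=S RR=W
t=18: phase=(4,5,2,7) vs β=13 → FL=S FR=S RL=S RR=S
t=19: phase=(5,6,3,8) vs β=13 → FL=S FR=S RL=S RR=S
t=22: phase=(8,9,6,11) vs β=13 → FL=S FR=S RL=S RR=S
t=23: phase=(9,10,7,12) vs β=13 → FL=S FR=S RL=S RR=S
t=29: phase=(15,16,13,18) vs β=13 → FL=W FR=W RL=W RR=W
t=33: phase=(19,0,17,2) vs β=13 → FL=W FR=S RL=W RR=S
t=38: phase=(4,5,2,7) vs β=13 → FL=S FR=S RL=S RR=S

t=5: FL=S FR=S RL=S RR=W
t=18: FL=S FR=S RL=S RR=S
t=19: FL=S FR=S RL=S RR=S
t=22: FL=S FR=S RL=S RR=S
t=23: FL=S FR=S RL=S RR=S
t=29: FL=W FR=W RL=W RR=W
t=33: FL=W FR=S RL=W RR=S
t=38: FL=S FR=S RL=S RR=S


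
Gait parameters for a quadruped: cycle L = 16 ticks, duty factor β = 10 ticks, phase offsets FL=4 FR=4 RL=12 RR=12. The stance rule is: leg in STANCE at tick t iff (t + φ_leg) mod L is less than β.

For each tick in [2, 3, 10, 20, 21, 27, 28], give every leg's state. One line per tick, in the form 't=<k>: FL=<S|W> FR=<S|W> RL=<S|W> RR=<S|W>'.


t=2: phase=(6,6,14,14) vs β=10 → FL=S FR=S RL=W RR=W
t=3: phase=(7,7,15,15) vs β=10 → FL=S FR=S RL=W RR=W
t=10: phase=(14,14,6,6) vs β=10 → FL=W FR=W RL=S RR=S
t=20: phase=(8,8,0,0) vs β=10 → FL=S FR=S RL=S RR=S
t=21: phase=(9,9,1,1) vs β=10 → FL=S FR=S RL=S RR=S
t=27: phase=(15,15,7,7) vs β=10 → FL=W FR=W RL=S RR=S
t=28: phase=(0,0,8,8) vs β=10 → FL=S FR=S RL=S RR=S

t=2: FL=S FR=S RL=W RR=W
t=3: FL=S FR=S RL=W RR=W
t=10: FL=W FR=W RL=S RR=S
t=20: FL=S FR=S RL=S RR=S
t=21: FL=S FR=S RL=S RR=S
t=27: FL=W FR=W RL=S RR=S
t=28: FL=S FR=S RL=S RR=S


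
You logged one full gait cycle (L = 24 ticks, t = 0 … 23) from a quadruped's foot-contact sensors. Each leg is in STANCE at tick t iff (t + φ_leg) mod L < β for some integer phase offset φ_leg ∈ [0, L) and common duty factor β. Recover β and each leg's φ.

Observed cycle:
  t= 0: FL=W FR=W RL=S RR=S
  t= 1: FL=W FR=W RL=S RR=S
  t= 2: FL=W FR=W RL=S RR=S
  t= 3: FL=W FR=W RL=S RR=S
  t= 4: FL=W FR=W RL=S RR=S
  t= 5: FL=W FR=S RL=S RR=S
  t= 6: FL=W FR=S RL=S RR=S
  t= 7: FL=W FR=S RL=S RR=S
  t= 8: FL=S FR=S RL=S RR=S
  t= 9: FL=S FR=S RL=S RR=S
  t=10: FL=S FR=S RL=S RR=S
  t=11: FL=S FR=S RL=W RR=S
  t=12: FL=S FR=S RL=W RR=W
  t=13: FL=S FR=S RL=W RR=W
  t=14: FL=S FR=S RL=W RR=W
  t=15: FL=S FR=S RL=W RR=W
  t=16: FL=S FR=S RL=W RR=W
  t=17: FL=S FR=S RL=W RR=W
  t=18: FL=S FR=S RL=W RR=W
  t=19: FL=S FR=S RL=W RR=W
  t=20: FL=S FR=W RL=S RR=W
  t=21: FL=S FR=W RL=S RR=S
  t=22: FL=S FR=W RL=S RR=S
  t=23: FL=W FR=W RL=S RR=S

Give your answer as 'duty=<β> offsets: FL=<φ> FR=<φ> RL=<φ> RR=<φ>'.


duty=15 offsets: FL=16 FR=19 RL=4 RR=3

duty β = stance ticks per leg = 15
FL: stance ticks = 15; W→S at t=8 → φ=16
FR: stance ticks = 15; W→S at t=5 → φ=19
RL: stance ticks = 15; W→S at t=20 → φ=4
RR: stance ticks = 15; W→S at t=21 → φ=3


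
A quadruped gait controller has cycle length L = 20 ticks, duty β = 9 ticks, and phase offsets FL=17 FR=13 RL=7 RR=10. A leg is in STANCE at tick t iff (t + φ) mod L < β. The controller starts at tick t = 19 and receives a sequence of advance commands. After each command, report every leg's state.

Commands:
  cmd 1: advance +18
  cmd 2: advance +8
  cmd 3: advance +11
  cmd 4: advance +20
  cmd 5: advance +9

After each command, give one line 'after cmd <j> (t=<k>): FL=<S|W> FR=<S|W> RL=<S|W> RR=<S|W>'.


after cmd 1 (t=37): FL=W FR=W RL=S RR=S
after cmd 2 (t=45): FL=S FR=W RL=W RR=W
after cmd 3 (t=56): FL=W FR=W RL=S RR=S
after cmd 4 (t=76): FL=W FR=W RL=S RR=S
after cmd 5 (t=85): FL=S FR=W RL=W RR=W

start t=19: FL=W FR=W RL=S RR=W
cmd 1: advance +18 → t=37, phase=(14,10,4,7) → FL=W FR=W RL=S RR=S
cmd 2: advance +8 → t=45, phase=(2,18,12,15) → FL=S FR=W RL=W RR=W
cmd 3: advance +11 → t=56, phase=(13,9,3,6) → FL=W FR=W RL=S RR=S
cmd 4: advance +20 → t=76, phase=(13,9,3,6) → FL=W FR=W RL=S RR=S
cmd 5: advance +9 → t=85, phase=(2,18,12,15) → FL=S FR=W RL=W RR=W


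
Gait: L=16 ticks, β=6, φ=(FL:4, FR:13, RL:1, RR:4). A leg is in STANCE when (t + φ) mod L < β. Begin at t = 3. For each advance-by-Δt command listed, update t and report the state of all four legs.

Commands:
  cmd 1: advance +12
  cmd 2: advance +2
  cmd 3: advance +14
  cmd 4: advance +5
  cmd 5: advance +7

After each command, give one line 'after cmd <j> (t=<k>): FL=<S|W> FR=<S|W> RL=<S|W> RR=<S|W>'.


after cmd 1 (t=15): FL=S FR=W RL=S RR=S
after cmd 2 (t=17): FL=S FR=W RL=S RR=S
after cmd 3 (t=31): FL=S FR=W RL=S RR=S
after cmd 4 (t=36): FL=W FR=S RL=S RR=W
after cmd 5 (t=43): FL=W FR=W RL=W RR=W

start t=3: FL=W FR=S RL=S RR=W
cmd 1: advance +12 → t=15, phase=(3,12,0,3) → FL=S FR=W RL=S RR=S
cmd 2: advance +2 → t=17, phase=(5,14,2,5) → FL=S FR=W RL=S RR=S
cmd 3: advance +14 → t=31, phase=(3,12,0,3) → FL=S FR=W RL=S RR=S
cmd 4: advance +5 → t=36, phase=(8,1,5,8) → FL=W FR=S RL=S RR=W
cmd 5: advance +7 → t=43, phase=(15,8,12,15) → FL=W FR=W RL=W RR=W


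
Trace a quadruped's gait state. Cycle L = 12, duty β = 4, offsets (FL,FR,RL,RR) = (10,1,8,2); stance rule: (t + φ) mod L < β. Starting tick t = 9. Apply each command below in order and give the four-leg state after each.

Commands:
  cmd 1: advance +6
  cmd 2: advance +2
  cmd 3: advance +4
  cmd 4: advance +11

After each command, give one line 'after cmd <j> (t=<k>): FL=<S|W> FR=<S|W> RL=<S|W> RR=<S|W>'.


after cmd 1 (t=15): FL=S FR=W RL=W RR=W
after cmd 2 (t=17): FL=S FR=W RL=S RR=W
after cmd 3 (t=21): FL=W FR=W RL=W RR=W
after cmd 4 (t=32): FL=W FR=W RL=W RR=W

start t=9: FL=W FR=W RL=W RR=W
cmd 1: advance +6 → t=15, phase=(1,4,11,5) → FL=S FR=W RL=W RR=W
cmd 2: advance +2 → t=17, phase=(3,6,1,7) → FL=S FR=W RL=S RR=W
cmd 3: advance +4 → t=21, phase=(7,10,5,11) → FL=W FR=W RL=W RR=W
cmd 4: advance +11 → t=32, phase=(6,9,4,10) → FL=W FR=W RL=W RR=W


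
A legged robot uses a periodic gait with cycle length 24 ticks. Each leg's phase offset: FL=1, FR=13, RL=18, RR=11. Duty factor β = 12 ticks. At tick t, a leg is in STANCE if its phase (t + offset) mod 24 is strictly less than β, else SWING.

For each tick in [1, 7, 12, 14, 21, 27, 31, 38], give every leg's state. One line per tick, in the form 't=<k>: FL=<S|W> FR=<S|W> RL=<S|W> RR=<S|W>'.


t=1: FL=S FR=W RL=W RR=W
t=7: FL=S FR=W RL=S RR=W
t=12: FL=W FR=S RL=S RR=W
t=14: FL=W FR=S RL=S RR=S
t=21: FL=W FR=S RL=W RR=S
t=27: FL=S FR=W RL=W RR=W
t=31: FL=S FR=W RL=S RR=W
t=38: FL=W FR=S RL=S RR=S

t=1: phase=(2,14,19,12) vs β=12 → FL=S FR=W RL=W RR=W
t=7: phase=(8,20,1,18) vs β=12 → FL=S FR=W RL=S RR=W
t=12: phase=(13,1,6,23) vs β=12 → FL=W FR=S RL=S RR=W
t=14: phase=(15,3,8,1) vs β=12 → FL=W FR=S RL=S RR=S
t=21: phase=(22,10,15,8) vs β=12 → FL=W FR=S RL=W RR=S
t=27: phase=(4,16,21,14) vs β=12 → FL=S FR=W RL=W RR=W
t=31: phase=(8,20,1,18) vs β=12 → FL=S FR=W RL=S RR=W
t=38: phase=(15,3,8,1) vs β=12 → FL=W FR=S RL=S RR=S


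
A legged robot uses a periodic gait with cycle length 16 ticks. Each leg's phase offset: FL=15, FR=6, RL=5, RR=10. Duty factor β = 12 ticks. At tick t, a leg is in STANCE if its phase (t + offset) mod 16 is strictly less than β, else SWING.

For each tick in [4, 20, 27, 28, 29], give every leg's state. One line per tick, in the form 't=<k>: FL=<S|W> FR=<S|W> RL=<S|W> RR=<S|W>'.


t=4: phase=(3,10,9,14) vs β=12 → FL=S FR=S RL=S RR=W
t=20: phase=(3,10,9,14) vs β=12 → FL=S FR=S RL=S RR=W
t=27: phase=(10,1,0,5) vs β=12 → FL=S FR=S RL=S RR=S
t=28: phase=(11,2,1,6) vs β=12 → FL=S FR=S RL=S RR=S
t=29: phase=(12,3,2,7) vs β=12 → FL=W FR=S RL=S RR=S

t=4: FL=S FR=S RL=S RR=W
t=20: FL=S FR=S RL=S RR=W
t=27: FL=S FR=S RL=S RR=S
t=28: FL=S FR=S RL=S RR=S
t=29: FL=W FR=S RL=S RR=S


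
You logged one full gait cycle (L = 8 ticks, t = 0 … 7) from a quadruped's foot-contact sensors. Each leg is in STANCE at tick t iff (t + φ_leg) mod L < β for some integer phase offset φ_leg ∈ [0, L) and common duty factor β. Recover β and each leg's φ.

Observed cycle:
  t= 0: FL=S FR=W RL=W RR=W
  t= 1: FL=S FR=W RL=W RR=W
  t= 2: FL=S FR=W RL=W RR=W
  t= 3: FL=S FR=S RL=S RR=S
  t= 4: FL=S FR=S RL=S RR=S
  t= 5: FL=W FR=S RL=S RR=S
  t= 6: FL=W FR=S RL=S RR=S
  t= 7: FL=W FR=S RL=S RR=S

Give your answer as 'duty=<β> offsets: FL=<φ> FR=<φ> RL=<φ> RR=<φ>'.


duty=5 offsets: FL=0 FR=5 RL=5 RR=5

duty β = stance ticks per leg = 5
FL: stance ticks = 5; W→S at t=0 → φ=0
FR: stance ticks = 5; W→S at t=3 → φ=5
RL: stance ticks = 5; W→S at t=3 → φ=5
RR: stance ticks = 5; W→S at t=3 → φ=5


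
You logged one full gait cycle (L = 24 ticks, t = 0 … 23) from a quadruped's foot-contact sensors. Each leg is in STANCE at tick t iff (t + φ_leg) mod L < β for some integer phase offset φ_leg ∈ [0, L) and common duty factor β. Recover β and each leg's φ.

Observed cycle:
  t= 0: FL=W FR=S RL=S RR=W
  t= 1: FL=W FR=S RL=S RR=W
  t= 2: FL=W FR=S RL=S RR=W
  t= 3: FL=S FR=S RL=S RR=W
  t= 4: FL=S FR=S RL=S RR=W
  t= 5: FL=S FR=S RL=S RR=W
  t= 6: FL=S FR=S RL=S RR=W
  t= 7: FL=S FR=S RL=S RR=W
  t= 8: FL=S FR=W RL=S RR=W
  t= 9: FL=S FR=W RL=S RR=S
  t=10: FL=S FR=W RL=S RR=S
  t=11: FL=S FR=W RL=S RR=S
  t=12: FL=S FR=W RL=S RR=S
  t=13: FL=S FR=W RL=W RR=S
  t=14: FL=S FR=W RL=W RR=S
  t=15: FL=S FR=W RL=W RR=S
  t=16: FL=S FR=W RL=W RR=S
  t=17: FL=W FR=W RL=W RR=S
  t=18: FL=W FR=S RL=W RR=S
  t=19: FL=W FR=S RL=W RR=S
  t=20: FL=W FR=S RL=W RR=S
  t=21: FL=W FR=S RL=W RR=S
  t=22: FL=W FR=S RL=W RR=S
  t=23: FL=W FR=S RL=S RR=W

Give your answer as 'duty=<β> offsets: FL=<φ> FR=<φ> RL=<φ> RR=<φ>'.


duty=14 offsets: FL=21 FR=6 RL=1 RR=15

duty β = stance ticks per leg = 14
FL: stance ticks = 14; W→S at t=3 → φ=21
FR: stance ticks = 14; W→S at t=18 → φ=6
RL: stance ticks = 14; W→S at t=23 → φ=1
RR: stance ticks = 14; W→S at t=9 → φ=15
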